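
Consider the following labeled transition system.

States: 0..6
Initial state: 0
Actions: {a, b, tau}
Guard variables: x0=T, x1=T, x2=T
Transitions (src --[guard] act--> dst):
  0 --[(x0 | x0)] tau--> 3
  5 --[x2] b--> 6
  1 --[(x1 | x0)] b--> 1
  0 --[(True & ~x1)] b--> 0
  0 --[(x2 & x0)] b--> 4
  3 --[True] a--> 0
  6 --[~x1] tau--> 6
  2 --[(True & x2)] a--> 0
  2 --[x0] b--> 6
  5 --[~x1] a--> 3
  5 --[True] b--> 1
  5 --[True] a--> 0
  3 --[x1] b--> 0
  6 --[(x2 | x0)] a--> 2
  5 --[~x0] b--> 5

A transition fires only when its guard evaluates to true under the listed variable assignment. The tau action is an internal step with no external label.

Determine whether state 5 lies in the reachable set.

11 transition(s) survive guard evaluation.
L0 = {0}
L1 = {3,4}  total {0,3,4}
Reach set: {0,3,4}

Answer: UNREACHABLE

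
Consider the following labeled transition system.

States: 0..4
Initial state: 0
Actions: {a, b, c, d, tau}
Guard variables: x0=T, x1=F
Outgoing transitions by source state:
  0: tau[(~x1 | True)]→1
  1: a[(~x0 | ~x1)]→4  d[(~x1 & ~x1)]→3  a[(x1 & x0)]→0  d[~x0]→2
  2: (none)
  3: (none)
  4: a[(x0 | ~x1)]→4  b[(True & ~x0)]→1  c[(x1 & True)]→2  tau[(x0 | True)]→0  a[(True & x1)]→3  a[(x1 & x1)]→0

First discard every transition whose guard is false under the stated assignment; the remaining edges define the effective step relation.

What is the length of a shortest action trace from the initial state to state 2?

Answer: UNREACHABLE

Working:
Breadth-first toward 2:
  Layer 0: {0}
  Layer 1: {1}
  Layer 2: {3,4}
2 never appears.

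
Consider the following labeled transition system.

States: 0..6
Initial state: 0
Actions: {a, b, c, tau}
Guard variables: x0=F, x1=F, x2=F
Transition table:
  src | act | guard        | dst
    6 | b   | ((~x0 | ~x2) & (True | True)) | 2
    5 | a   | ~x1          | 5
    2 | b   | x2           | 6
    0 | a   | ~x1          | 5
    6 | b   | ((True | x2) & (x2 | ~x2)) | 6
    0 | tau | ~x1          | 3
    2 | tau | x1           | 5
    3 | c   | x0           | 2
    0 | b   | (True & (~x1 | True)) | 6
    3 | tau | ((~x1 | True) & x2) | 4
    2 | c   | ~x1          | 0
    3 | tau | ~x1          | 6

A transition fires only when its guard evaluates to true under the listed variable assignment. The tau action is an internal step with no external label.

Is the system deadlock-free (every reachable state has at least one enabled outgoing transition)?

Reachable = {0,2,3,5,6}
  0: a→5  b→6  tau→3  [deg 3]
  2: c→0  [deg 1]
  3: tau→6  [deg 1]
  5: a→5  [deg 1]
  6: b→2  b→6  [deg 2]

Answer: DEADLOCK-FREE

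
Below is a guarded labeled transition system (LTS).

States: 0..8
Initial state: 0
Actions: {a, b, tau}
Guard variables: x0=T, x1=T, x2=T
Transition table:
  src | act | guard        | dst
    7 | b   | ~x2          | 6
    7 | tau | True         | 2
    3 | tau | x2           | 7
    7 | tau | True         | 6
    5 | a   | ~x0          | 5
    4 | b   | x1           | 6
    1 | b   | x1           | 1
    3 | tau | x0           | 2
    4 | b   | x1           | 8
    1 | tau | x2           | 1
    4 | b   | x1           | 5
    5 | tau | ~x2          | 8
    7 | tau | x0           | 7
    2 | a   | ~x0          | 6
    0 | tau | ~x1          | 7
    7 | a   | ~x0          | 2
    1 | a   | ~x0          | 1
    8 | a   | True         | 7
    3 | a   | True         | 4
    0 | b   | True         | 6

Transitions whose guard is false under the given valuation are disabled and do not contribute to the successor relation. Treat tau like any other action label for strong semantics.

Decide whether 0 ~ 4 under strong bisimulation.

Answer: NOT BISIMILAR

Trace:
Compute ~ classes (split until stable):
  round 0: {{0,1,2,3,4,5,6,7,8}}
  round 1: {{0,4},{1},{2,5,6},{3},{7},{8}}
  round 2: {{0},{1},{2,5,6},{3},{4},{7},{8}}
7 equivalence class(es) (converged in 3)
[0]={0}  [4]={4}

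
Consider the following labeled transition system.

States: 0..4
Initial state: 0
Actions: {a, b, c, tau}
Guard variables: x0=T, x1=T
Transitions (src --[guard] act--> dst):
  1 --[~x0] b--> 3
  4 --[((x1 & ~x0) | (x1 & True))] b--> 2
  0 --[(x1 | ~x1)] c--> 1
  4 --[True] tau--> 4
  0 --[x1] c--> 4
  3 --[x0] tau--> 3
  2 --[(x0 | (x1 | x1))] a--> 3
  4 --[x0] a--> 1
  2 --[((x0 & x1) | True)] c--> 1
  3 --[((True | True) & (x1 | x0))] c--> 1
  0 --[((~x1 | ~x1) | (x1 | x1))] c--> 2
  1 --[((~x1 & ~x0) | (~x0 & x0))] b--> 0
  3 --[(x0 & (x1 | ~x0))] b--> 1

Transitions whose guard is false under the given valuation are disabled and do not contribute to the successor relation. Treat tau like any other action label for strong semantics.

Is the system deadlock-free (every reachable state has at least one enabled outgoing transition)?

Answer: DEADLOCK at state 1

Trace:
Reach set: {0,1,2,3,4}
  0: c→1  c→2  c→4  [deg 3]
  1: ∅  [deadlock]
  2: a→3  c→1  [deg 2]
  3: b→1  c→1  tau→3  [deg 3]
  4: a→1  b→2  tau→4  [deg 3]
trace reaching 1: c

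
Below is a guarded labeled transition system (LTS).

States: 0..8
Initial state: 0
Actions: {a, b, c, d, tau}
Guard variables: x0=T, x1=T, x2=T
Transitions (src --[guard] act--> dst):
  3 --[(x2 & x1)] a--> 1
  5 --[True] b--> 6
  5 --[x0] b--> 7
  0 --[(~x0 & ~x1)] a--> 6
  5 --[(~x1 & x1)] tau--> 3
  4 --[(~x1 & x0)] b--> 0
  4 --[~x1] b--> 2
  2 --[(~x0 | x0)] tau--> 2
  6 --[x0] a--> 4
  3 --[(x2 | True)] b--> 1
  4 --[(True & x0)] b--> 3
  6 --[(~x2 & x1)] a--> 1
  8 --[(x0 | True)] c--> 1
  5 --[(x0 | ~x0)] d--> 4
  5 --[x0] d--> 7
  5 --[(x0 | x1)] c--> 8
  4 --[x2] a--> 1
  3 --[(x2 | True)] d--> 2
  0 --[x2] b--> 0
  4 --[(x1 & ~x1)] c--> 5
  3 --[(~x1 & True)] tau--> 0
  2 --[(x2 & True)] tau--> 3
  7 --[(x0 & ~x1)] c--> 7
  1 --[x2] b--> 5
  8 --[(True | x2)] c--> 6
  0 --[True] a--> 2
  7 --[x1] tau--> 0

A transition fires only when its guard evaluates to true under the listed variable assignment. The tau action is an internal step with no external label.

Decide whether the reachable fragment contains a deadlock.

Answer: DEADLOCK-FREE

Analysis:
Reach set: {0,1,2,3,4,5,6,7,8}
  0: a→2  b→0  [2 exit(s)]
  1: b→5  [1 exit(s)]
  2: tau→2  tau→3  [2 exit(s)]
  3: a→1  b→1  d→2  [3 exit(s)]
  4: a→1  b→3  [2 exit(s)]
  5: b→6  b→7  c→8  d→4  d→7  [5 exit(s)]
  6: a→4  [1 exit(s)]
  7: tau→0  [1 exit(s)]
  8: c→1  c→6  [2 exit(s)]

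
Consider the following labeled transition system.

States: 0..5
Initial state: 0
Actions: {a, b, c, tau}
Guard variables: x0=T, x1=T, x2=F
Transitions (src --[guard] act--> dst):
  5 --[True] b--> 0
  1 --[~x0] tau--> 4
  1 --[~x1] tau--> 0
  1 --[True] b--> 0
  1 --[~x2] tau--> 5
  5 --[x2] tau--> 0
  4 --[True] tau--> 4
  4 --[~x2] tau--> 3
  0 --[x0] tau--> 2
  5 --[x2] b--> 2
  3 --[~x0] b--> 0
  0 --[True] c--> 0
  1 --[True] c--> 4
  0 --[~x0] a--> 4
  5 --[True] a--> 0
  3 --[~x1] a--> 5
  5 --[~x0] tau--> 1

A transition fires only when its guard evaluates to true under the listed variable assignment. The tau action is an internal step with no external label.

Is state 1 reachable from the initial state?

After dropping false guards: 9 live edges.
depth 0: {0}
depth 1: {2}  cumulative {0,2}
Reach set: {0,2}

Answer: UNREACHABLE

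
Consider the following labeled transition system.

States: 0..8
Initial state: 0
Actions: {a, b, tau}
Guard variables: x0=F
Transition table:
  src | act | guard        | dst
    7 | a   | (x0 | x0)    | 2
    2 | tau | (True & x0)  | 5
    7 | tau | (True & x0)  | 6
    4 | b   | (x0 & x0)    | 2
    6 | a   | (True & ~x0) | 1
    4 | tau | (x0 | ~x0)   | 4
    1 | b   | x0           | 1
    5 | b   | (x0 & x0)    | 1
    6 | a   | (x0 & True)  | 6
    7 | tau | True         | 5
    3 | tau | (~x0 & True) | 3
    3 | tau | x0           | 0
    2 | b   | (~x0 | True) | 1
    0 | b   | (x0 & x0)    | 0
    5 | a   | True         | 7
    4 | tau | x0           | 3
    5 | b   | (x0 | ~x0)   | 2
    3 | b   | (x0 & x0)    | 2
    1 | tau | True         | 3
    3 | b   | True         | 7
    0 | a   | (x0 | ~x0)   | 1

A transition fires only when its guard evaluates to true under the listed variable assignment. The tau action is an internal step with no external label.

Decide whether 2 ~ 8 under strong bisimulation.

Answer: NOT BISIMILAR

Working:
Bisimulation quotient by refinement:
  round 0: {{0,1,2,3,4,5,6,7,8}}
  round 1: {{0,6},{1,4,7},{2},{3},{5},{8}}
  round 2: {{0,6},{1},{2},{3},{4},{5},{7},{8}}
8 equivalence class(es) (converged in 3)
class of 2: {2}; class of 8: {8}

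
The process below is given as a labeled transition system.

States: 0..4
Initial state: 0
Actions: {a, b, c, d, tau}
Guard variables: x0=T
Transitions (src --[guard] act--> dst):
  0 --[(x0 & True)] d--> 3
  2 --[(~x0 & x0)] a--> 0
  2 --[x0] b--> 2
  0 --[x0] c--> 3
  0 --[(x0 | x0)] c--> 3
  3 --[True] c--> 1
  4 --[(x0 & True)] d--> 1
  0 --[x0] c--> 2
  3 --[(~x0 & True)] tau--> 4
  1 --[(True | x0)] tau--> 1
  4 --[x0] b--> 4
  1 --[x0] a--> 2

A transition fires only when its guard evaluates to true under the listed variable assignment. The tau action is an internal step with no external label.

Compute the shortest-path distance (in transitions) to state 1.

BFS to 1:
  depth 0: {0}
  depth 1: {2,3}
  depth 2: {1}
depth(1)=2, e.g. c·c

Answer: 2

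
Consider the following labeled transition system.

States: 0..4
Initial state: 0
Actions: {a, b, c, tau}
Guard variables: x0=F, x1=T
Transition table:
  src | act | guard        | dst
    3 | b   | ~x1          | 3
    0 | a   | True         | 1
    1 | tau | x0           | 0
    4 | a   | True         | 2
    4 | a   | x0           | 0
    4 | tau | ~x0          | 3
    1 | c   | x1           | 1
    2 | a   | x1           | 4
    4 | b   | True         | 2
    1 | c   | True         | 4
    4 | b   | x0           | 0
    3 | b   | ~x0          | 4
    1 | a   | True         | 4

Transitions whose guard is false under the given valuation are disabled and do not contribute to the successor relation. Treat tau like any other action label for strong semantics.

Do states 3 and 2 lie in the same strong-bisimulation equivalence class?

Compute ~ classes (split until stable):
  π0 = {{0,1,2,3,4}}
  π1 = {{0,2},{1},{3},{4}}
  π2 = {{0},{1},{2},{3},{4}}
Fixed point at round 3; 5 class(es).
[3]={3}  [2]={2}

Answer: NOT BISIMILAR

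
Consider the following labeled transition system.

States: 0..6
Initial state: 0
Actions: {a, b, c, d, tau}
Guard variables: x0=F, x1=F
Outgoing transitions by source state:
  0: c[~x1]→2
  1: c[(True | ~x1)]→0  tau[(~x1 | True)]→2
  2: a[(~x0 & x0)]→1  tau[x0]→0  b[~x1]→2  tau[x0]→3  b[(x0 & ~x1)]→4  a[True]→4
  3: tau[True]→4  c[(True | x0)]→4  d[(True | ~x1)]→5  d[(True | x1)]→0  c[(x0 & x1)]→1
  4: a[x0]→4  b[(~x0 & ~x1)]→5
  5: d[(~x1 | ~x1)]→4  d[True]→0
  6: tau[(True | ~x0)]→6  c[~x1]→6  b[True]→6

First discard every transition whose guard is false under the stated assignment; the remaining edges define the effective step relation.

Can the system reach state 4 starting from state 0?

Answer: REACHABLE

Analysis:
15 transition(s) survive guard evaluation.
Layer 0: {0}
Layer 1: {2}  total {0,2}
Layer 2: {4}  total {0,2,4}
Layer 3: {5}  total {0,2,4,5}
Reachable = {0,2,4,5}
trace reaching 4: c·a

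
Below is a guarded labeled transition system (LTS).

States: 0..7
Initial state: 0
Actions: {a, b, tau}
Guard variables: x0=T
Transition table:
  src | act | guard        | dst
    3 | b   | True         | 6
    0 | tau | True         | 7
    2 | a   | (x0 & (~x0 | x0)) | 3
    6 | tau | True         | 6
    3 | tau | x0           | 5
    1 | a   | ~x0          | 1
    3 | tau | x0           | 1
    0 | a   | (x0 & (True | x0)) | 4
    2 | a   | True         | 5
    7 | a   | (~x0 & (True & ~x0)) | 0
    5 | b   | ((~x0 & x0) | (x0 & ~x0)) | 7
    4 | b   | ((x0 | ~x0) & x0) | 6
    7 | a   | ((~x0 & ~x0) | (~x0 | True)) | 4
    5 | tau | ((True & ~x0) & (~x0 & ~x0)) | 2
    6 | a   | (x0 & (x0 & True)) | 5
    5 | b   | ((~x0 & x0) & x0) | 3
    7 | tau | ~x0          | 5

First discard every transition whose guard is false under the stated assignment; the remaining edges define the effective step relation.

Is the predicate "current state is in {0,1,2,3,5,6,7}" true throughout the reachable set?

Answer: INVARIANT VIOLATED at state 4

Working:
Safe = {0,1,2,3,5,6,7}
R = {0,4,5,6,7}
  0: ok
  4: ✗ unsafe
  5: ok
  6: ok
  7: ok
counterexample path to 4: a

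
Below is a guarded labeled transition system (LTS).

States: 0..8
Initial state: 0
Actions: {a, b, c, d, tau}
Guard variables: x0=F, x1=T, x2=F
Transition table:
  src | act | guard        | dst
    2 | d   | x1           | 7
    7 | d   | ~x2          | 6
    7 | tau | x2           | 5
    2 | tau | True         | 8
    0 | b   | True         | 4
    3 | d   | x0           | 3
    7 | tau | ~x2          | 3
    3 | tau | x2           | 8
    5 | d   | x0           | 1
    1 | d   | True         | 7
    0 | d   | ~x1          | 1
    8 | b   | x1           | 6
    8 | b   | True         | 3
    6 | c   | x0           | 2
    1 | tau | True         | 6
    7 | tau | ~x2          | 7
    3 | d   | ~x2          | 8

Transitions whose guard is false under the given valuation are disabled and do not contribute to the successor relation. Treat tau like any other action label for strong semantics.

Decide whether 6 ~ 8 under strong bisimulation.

Refine partition for ~:
  round 0: {{0,1,2,3,4,5,6,7,8}}
  round 1: {{0,8},{1,2,7},{3},{4,5,6}}
  round 2: {{0},{1},{2},{3},{4,5,6},{7},{8}}
7 equivalence class(es) (converged in 3)
[6]={4,5,6}  [8]={8}

Answer: NOT BISIMILAR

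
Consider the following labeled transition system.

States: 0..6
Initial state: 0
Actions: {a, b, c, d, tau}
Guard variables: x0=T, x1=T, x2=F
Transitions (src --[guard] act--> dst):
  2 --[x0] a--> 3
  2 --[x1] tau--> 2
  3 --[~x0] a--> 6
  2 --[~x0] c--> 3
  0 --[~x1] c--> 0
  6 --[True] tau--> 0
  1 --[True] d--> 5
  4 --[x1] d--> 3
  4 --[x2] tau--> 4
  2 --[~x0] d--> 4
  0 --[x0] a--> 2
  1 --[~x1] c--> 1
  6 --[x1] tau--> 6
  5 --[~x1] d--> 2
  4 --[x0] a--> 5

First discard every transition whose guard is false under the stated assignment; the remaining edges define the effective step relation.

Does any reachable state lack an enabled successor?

Reachable = {0,2,3}
  0: a→2  [deg 1]
  2: a→3  tau→2  [deg 2]
  3: ∅  [no exit]
witness 3: a·a

Answer: DEADLOCK at state 3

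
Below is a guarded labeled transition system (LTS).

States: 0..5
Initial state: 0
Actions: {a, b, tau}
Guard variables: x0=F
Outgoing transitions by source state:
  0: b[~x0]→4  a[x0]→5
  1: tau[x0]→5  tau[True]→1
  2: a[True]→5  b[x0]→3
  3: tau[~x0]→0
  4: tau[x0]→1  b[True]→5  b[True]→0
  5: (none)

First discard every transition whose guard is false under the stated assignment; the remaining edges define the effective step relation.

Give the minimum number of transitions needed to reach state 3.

Answer: UNREACHABLE

Analysis:
Breadth-first toward 3:
  depth 0: {0}
  depth 1: {4}
  depth 2: {5}
3 never appears.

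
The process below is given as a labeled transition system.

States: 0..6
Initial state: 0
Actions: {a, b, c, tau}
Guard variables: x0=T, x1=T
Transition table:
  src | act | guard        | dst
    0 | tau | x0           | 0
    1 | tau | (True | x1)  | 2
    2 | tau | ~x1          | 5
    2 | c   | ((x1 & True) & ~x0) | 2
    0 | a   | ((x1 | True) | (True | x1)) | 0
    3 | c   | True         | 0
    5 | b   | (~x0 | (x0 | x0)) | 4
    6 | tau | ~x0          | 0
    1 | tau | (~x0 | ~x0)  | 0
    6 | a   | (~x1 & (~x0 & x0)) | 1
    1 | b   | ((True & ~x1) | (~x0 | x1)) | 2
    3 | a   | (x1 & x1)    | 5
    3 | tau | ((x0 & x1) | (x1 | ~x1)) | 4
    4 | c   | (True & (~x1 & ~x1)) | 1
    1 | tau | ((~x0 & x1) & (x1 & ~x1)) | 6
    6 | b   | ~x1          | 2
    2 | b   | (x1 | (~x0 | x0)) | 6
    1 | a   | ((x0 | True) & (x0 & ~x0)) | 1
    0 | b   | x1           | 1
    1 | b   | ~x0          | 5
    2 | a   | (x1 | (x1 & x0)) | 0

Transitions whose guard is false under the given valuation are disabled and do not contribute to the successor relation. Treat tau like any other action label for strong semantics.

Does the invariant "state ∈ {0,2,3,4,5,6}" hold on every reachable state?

Answer: INVARIANT VIOLATED at state 1

Trace:
Safe = {0,2,3,4,5,6}
Reachable = {0,1,2,6}
  0: safe
  1: VIOLATES
  2: safe
  6: safe
counterexample path to 1: b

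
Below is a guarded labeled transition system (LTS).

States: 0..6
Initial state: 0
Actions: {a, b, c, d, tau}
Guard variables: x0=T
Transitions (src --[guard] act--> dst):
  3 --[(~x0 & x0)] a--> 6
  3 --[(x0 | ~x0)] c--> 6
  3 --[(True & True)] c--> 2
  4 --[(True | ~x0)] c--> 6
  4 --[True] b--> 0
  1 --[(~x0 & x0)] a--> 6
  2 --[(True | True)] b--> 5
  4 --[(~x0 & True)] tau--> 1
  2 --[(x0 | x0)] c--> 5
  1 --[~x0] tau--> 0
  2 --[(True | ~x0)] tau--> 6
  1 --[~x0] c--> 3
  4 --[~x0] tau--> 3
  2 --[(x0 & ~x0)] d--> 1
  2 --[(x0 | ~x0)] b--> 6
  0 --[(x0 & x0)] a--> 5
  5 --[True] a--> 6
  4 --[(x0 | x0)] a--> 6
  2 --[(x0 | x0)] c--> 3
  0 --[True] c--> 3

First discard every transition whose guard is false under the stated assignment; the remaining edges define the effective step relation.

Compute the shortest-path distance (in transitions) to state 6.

BFS to 6:
  L0 = {0}
  L1 = {3,5}
  L2 = {2,6}
6 enters at depth 2; path a·a

Answer: 2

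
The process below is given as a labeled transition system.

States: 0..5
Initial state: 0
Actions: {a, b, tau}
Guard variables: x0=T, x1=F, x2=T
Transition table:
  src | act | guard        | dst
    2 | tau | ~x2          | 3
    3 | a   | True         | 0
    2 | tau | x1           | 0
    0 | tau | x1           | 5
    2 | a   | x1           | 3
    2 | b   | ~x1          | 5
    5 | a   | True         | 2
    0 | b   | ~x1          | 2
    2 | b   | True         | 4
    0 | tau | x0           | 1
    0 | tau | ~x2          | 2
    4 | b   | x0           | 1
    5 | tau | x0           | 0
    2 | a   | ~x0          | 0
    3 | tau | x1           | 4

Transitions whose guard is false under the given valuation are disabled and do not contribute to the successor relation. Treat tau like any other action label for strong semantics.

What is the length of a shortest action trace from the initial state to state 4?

BFS to 4:
  L0 = {0}
  L1 = {1,2}
  L2 = {4,5}
first hit 4 at d=2 via b·b

Answer: 2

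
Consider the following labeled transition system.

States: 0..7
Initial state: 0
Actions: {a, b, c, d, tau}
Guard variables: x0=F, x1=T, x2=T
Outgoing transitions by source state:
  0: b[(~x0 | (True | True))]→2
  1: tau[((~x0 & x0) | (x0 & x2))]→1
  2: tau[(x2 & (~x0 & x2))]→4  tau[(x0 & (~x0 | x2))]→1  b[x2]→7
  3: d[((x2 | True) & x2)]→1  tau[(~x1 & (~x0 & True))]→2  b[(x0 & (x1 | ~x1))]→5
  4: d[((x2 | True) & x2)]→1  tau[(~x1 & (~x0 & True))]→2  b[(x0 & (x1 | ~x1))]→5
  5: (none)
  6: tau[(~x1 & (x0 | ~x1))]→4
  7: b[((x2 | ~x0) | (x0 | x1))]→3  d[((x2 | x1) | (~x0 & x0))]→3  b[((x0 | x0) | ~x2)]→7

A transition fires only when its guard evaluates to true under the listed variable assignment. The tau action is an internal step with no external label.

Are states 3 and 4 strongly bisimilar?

Refine partition for ~:
  P[0] = {{0,1,2,3,4,5,6,7}}
  P[1] = {{0},{1,5,6},{2},{3,4},{7}}
5 equivalence class(es) (converged in 2)
[3]={3,4}  [4]={3,4}

Answer: BISIMILAR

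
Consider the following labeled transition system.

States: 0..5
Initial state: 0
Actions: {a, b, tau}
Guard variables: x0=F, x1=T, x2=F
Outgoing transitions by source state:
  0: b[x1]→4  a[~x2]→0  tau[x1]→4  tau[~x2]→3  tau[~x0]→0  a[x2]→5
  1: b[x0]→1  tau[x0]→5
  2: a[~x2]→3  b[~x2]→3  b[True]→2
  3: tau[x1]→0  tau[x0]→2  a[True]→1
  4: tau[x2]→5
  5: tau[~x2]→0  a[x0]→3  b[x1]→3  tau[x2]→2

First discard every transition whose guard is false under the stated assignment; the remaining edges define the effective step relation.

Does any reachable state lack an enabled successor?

Answer: DEADLOCK at state 1

Trace:
Reach set: {0,1,3,4}
  0: a→0  b→4  tau→0  tau→3  tau→4  [5 exit(s)]
  1: ∅  [deadlock]
  3: a→1  tau→0  [2 exit(s)]
  4: ∅  [deadlock]
Path to 1: tau·a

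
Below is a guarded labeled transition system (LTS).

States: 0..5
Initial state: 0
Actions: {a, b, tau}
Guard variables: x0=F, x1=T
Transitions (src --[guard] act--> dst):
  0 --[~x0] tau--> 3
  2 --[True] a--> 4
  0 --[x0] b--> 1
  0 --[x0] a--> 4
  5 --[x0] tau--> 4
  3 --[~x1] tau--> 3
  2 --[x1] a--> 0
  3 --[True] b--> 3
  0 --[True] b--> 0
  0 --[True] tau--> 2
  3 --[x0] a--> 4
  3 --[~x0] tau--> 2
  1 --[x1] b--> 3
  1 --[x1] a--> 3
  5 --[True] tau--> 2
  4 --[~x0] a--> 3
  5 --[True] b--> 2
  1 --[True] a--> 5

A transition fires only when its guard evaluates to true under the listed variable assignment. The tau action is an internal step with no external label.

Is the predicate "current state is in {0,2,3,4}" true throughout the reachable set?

Allowed set {0,2,3,4}
Reach set: {0,2,3,4}
  0: safe
  2: safe
  3: safe
  4: safe

Answer: INVARIANT HOLDS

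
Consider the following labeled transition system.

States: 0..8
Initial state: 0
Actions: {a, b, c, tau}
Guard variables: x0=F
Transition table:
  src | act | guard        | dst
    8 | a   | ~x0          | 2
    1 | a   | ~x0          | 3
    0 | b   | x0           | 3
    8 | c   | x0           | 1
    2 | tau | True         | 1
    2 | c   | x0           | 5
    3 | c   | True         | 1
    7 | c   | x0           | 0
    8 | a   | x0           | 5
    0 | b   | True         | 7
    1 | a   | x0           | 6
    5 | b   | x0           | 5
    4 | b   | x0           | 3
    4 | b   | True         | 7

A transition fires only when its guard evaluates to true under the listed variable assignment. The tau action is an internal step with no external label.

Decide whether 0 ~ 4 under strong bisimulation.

Refine partition for ~:
  round 0: {{0,1,2,3,4,5,6,7,8}}
  round 1: {{0,4},{1,8},{2},{3},{5,6,7}}
  round 2: {{0,4},{1},{2},{3},{5,6,7},{8}}
Fixed point at round 3; 6 class(es).
[0]={0,4}  [4]={0,4}

Answer: BISIMILAR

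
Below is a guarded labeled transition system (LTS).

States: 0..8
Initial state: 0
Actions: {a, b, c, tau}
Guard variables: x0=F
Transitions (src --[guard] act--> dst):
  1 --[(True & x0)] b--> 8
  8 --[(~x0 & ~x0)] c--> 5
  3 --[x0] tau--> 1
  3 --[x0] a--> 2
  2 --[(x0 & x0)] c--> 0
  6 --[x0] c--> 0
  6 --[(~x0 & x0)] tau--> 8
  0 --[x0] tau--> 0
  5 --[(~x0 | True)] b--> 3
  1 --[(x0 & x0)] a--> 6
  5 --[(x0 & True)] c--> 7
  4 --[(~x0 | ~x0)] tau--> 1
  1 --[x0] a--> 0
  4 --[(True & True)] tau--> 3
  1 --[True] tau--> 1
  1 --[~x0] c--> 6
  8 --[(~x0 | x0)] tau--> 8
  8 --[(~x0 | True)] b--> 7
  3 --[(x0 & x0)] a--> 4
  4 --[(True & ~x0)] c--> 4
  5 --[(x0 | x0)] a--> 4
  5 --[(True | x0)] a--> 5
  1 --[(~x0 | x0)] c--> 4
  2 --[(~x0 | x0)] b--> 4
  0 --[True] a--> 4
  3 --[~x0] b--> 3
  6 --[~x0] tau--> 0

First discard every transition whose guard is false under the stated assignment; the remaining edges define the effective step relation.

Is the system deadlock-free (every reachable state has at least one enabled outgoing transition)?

Reachable = {0,1,3,4,6}
  0: a→4  [deg 1]
  1: c→4  c→6  tau→1  [deg 3]
  3: b→3  [deg 1]
  4: c→4  tau→1  tau→3  [deg 3]
  6: tau→0  [deg 1]

Answer: DEADLOCK-FREE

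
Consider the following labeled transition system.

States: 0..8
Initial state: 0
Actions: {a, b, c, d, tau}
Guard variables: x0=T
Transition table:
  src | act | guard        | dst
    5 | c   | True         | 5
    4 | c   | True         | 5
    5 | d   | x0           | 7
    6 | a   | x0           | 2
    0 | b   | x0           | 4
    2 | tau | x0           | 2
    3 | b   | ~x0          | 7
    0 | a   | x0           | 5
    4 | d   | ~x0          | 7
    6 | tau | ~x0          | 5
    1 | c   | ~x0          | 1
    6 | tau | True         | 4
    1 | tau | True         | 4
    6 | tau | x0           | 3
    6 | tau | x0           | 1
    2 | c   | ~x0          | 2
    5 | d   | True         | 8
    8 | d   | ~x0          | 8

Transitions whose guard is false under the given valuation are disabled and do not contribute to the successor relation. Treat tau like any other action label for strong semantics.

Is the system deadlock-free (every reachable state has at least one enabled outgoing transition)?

Answer: DEADLOCK at state 7

Trace:
Reachable = {0,4,5,7,8}
  0: a→5  b→4  [2 exit(s)]
  4: c→5  [1 exit(s)]
  5: c→5  d→7  d→8  [3 exit(s)]
  7: ∅  [STUCK]
  8: ∅  [STUCK]
witness 7: a·d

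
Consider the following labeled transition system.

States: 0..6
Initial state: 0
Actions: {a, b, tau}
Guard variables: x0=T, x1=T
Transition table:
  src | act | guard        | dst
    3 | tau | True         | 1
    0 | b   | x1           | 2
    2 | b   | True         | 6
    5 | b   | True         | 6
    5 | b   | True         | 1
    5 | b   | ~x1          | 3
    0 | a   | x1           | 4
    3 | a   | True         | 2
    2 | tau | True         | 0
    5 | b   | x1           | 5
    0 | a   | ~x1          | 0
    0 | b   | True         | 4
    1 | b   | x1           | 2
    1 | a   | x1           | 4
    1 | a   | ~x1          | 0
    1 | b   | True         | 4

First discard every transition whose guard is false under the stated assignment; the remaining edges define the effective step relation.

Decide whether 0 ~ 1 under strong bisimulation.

Answer: BISIMILAR

Analysis:
Compute ~ classes (split until stable):
  P[0] = {{0,1,2,3,4,5,6}}
  P[1] = {{0,1},{2},{3},{4,6},{5}}
Fixed point at round 2; 5 class(es).
[0]={0,1}  [1]={0,1}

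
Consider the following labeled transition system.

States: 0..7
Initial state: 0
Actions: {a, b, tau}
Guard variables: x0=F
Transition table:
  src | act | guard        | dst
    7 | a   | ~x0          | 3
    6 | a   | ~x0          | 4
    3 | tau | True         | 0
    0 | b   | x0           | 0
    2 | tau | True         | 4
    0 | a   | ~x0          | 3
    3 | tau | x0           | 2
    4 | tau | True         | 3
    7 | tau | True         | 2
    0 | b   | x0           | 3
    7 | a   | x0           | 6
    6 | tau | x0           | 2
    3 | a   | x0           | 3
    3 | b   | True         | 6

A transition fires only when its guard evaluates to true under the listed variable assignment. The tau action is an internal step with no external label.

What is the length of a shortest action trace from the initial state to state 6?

Answer: 2

Working:
Breadth-first toward 6:
  L0 = {0}
  L1 = {3}
  L2 = {6}
first hit 6 at d=2 via a·b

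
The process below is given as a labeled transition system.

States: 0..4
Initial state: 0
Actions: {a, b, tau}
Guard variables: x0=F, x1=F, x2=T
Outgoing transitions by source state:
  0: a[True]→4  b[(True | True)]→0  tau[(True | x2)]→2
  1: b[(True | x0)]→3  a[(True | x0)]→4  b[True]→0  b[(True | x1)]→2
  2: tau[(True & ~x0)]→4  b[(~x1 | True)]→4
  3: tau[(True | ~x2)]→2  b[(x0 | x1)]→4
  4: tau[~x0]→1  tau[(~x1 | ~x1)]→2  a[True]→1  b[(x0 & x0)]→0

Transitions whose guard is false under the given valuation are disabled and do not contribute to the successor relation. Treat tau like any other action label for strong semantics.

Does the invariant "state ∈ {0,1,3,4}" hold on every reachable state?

Answer: INVARIANT VIOLATED at state 2

Trace:
Inv-set: {0,1,3,4}
Reach set: {0,1,2,3,4}
  0: ok
  1: ok
  2: ✗ unsafe
  3: ok
  4: ok
reach 2 via tau — violates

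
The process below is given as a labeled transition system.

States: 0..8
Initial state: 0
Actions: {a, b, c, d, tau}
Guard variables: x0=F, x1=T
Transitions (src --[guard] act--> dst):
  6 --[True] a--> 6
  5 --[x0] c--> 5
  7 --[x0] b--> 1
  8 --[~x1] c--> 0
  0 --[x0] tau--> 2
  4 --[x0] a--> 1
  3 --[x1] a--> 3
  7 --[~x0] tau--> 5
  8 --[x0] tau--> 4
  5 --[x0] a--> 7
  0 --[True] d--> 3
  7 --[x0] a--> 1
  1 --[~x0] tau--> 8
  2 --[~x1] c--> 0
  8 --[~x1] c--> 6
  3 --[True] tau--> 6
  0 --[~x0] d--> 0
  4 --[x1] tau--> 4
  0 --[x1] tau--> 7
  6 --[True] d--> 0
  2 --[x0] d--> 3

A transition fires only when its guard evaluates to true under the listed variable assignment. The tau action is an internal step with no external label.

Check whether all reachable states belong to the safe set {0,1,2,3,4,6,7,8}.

Answer: INVARIANT VIOLATED at state 5

Working:
Inv-set: {0,1,2,3,4,6,7,8}
Reachable = {0,3,5,6,7}
  0: ok
  3: ok
  5: VIOLATES
  6: ok
  7: ok
witness against invariant: tau·tau → 5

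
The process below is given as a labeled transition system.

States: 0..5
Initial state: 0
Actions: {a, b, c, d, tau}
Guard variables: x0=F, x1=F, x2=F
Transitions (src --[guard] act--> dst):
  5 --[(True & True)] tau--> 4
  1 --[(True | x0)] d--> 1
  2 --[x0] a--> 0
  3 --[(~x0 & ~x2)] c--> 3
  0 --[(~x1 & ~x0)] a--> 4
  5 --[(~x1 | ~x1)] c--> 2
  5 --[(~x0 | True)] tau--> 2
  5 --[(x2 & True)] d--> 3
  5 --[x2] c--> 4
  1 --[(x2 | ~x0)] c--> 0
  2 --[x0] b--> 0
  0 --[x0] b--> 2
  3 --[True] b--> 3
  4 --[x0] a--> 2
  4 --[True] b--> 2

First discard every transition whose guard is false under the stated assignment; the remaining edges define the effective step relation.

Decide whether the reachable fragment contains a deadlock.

R = {0,2,4}
  0: a→4  [deg 1]
  2: ∅  [STUCK]
  4: b→2  [deg 1]
trace reaching 2: a·b

Answer: DEADLOCK at state 2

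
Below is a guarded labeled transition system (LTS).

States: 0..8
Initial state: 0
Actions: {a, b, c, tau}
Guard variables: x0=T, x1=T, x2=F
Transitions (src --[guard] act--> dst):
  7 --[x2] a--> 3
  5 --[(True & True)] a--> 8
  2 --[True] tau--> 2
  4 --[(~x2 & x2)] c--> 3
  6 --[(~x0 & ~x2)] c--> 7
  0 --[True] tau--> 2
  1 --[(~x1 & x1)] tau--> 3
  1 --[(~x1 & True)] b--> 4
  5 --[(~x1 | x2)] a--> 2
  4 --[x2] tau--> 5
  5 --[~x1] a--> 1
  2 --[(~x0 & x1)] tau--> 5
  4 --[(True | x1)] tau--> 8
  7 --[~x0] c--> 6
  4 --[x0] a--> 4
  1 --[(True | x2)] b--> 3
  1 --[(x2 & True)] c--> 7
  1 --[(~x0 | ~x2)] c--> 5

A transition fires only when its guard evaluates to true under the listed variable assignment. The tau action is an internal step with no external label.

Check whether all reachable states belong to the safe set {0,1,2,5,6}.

Safe = {0,1,2,5,6}
Reach set: {0,2}
  0: ok
  2: ok

Answer: INVARIANT HOLDS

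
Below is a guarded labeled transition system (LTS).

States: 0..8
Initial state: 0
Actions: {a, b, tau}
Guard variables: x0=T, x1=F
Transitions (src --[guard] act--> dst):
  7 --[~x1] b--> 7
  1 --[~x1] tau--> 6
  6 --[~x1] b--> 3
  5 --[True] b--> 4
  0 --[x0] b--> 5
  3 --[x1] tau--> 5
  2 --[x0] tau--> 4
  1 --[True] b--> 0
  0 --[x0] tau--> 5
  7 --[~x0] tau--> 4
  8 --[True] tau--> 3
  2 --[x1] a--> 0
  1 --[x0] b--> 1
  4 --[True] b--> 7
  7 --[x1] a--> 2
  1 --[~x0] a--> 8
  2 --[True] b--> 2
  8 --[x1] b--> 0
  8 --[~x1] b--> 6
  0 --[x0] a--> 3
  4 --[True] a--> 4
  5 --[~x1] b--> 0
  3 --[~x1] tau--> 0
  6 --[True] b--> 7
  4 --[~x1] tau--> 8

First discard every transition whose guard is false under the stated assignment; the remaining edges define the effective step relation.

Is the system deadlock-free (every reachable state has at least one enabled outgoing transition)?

Reachable = {0,3,4,5,6,7,8}
  0: a→3  b→5  tau→5  [3 out]
  3: tau→0  [1 out]
  4: a→4  b→7  tau→8  [3 out]
  5: b→0  b→4  [2 out]
  6: b→3  b→7  [2 out]
  7: b→7  [1 out]
  8: b→6  tau→3  [2 out]

Answer: DEADLOCK-FREE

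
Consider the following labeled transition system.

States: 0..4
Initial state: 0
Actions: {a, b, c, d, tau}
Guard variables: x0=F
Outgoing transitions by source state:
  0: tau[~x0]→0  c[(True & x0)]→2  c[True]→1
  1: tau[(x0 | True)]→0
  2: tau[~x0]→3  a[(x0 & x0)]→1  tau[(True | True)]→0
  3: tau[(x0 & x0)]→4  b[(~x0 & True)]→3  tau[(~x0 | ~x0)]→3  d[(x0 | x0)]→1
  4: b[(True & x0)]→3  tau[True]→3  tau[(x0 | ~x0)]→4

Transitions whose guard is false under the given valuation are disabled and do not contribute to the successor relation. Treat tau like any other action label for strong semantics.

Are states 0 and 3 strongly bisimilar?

Bisimulation quotient by refinement:
  round 0: {{0,1,2,3,4}}
  round 1: {{0},{1,2,4},{3}}
  round 2: {{0},{1},{2},{3},{4}}
5 equivalence class(es) (converged in 3)
0∈{0}, 3∈{3}

Answer: NOT BISIMILAR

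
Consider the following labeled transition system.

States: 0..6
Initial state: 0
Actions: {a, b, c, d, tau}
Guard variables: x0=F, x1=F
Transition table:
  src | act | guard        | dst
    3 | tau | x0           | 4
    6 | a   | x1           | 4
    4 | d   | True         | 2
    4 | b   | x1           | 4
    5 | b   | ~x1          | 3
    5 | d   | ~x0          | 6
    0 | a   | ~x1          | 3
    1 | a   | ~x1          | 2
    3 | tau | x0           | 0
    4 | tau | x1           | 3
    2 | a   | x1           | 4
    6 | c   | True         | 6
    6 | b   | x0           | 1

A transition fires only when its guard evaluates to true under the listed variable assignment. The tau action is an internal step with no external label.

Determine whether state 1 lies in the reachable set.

Answer: UNREACHABLE

Analysis:
6 transition(s) survive guard evaluation.
L0 = {0}
L1 = {3}  cumulative {0,3}
R = {0,3}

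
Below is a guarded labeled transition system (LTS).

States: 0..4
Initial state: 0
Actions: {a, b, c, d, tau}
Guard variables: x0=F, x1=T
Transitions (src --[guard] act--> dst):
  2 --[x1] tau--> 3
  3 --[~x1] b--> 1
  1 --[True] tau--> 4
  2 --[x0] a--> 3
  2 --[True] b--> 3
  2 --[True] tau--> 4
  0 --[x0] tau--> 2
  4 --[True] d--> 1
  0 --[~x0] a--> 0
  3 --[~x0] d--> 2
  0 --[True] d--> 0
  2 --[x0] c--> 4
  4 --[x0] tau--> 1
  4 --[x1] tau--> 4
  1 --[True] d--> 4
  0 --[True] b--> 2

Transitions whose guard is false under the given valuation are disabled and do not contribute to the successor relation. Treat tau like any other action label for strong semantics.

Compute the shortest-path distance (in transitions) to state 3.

BFS to 3:
  Layer 0: {0}
  Layer 1: {2}
  Layer 2: {3,4}
3 enters at depth 2; path b·b

Answer: 2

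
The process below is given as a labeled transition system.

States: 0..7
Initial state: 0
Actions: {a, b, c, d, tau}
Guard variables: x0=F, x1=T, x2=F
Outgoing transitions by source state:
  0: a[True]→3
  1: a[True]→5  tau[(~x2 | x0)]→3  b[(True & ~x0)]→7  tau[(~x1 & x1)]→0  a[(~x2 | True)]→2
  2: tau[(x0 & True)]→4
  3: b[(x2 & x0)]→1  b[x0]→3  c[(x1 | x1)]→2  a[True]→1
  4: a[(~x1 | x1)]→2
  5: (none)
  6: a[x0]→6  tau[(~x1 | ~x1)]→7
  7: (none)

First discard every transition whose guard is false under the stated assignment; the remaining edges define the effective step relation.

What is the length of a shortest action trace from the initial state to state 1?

Answer: 2

Analysis:
Breadth-first toward 1:
  L0 = {0}
  L1 = {3}
  L2 = {1,2}
depth(1)=2, e.g. a·a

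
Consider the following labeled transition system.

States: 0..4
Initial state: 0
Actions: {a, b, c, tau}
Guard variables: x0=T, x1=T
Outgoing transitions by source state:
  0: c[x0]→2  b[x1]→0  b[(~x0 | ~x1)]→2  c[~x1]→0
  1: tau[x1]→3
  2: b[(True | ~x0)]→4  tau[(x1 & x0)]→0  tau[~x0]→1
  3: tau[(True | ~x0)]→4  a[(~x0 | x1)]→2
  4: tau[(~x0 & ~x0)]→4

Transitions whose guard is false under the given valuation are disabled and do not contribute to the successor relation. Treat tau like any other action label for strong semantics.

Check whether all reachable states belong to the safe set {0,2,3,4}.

Answer: INVARIANT HOLDS

Trace:
Allowed set {0,2,3,4}
R = {0,2,4}
  0: safe
  2: safe
  4: safe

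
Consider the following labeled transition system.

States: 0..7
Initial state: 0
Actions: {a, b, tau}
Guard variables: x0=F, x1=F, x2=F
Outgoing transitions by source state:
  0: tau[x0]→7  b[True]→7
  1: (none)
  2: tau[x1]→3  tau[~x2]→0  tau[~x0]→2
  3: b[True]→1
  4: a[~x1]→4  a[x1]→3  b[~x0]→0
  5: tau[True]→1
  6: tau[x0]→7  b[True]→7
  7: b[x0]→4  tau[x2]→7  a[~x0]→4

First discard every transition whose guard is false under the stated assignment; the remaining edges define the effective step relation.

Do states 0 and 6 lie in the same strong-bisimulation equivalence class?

Answer: BISIMILAR

Trace:
Compute ~ classes (split until stable):
  π0 = {{0,1,2,3,4,5,6,7}}
  π1 = {{0,3,6},{1},{2,5},{4},{7}}
  π2 = {{0,6},{1},{2},{3},{4},{5},{7}}
7 equivalence class(es) (converged in 3)
0∈{0,6}, 6∈{0,6}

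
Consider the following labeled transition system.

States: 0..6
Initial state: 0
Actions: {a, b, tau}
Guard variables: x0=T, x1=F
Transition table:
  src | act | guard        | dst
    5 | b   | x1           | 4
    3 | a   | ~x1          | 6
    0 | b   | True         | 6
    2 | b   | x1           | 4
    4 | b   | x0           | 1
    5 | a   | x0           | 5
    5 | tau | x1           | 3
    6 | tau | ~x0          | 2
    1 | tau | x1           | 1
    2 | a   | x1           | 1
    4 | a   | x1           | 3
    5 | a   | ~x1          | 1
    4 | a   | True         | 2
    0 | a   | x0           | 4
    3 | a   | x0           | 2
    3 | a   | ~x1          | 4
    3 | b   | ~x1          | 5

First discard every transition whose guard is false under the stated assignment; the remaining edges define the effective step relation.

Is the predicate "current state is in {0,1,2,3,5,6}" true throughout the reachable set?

Inv-set: {0,1,2,3,5,6}
Reachable = {0,1,2,4,6}
  0: safe
  1: safe
  2: safe
  4: ✗ unsafe
  6: safe
reach 4 via a — violates

Answer: INVARIANT VIOLATED at state 4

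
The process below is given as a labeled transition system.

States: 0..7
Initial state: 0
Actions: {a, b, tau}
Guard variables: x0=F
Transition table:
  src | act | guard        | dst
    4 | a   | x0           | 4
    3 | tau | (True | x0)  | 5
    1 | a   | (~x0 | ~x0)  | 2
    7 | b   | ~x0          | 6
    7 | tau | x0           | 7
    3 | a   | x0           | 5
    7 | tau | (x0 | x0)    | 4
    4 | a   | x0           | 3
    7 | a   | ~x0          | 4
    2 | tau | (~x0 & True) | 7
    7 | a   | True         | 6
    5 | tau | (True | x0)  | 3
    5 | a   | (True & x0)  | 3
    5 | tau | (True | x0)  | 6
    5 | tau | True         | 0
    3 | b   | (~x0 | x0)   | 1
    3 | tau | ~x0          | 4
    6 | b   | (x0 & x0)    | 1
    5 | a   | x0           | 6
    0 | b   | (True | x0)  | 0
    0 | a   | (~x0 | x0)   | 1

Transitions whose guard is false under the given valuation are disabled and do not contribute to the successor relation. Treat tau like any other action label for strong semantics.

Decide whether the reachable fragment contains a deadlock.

Reach set: {0,1,2,4,6,7}
  0: a→1  b→0  [2 exit(s)]
  1: a→2  [1 exit(s)]
  2: tau→7  [1 exit(s)]
  4: ∅  [no exit]
  6: ∅  [no exit]
  7: a→4  a→6  b→6  [3 exit(s)]
witness 4: a·a·tau·a

Answer: DEADLOCK at state 4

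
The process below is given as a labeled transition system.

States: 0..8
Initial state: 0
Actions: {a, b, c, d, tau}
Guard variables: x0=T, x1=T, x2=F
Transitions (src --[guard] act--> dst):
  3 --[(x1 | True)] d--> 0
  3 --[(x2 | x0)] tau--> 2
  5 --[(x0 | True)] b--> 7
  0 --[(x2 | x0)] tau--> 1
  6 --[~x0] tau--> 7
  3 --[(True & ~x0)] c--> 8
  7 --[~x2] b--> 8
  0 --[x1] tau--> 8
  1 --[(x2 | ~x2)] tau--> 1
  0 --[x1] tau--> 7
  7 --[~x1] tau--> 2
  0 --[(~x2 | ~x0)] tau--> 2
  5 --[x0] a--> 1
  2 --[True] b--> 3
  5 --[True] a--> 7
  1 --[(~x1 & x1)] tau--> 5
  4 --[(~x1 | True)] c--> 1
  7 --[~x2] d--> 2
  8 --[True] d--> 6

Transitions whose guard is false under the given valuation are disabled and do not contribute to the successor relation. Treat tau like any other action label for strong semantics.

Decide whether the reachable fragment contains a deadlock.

Answer: DEADLOCK at state 6

Trace:
R = {0,1,2,3,6,7,8}
  0: tau→1  tau→2  tau→7  tau→8  [4 exit(s)]
  1: tau→1  [1 exit(s)]
  2: b→3  [1 exit(s)]
  3: d→0  tau→2  [2 exit(s)]
  6: ∅  [STUCK]
  7: b→8  d→2  [2 exit(s)]
  8: d→6  [1 exit(s)]
trace reaching 6: tau·d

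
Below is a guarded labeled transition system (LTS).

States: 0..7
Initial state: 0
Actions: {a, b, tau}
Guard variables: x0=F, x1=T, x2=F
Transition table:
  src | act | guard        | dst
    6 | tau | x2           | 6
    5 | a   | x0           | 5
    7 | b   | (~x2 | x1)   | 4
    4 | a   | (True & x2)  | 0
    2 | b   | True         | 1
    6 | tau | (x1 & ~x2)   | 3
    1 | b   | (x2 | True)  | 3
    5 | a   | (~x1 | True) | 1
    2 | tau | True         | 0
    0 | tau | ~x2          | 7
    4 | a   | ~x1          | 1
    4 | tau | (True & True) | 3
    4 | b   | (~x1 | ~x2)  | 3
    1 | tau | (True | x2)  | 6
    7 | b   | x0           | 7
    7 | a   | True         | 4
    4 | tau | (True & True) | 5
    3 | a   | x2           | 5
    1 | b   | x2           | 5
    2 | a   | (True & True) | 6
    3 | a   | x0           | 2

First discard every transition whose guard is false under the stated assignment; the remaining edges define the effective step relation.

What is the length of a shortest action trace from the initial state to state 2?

Layered search for 2:
  Layer 0: {0}
  Layer 1: {7}
  Layer 2: {4}
  Layer 3: {3,5}
  Layer 4: {1}
  Layer 5: {6}
2 never appears.

Answer: UNREACHABLE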